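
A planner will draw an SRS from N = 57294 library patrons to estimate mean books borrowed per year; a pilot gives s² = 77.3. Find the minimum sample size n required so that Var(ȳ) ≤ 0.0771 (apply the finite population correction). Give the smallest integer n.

986

Without fpc, n₀ = s²/D = 77.3/0.0771 = 1002.5940.
With fpc, (1 − n/N)·s²/n ≤ D requires n ≥ n₀/(1 + n₀/N) = 1002.5940/(1 + 1002.5940/57294) = 985.3512.
Rounding up, n = 986.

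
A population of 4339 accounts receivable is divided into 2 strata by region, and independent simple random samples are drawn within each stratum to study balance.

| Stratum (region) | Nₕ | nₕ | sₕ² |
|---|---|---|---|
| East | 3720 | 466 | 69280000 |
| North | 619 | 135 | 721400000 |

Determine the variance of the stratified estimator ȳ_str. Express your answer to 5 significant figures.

180620

Var(ȳ_str) = Σₕ Wₕ²(1 − fₕ)sₕ²/nₕ with Wₕ = Nₕ/N, N = 4339.
East: Wₕ = 0.85734040; term = 0.85734040²·(1 − 0.12526882)·69280000/466 = 95587.951.
North: Wₕ = 0.14265960; term = 0.14265960²·(1 − 0.21809370)·721400000/135 = 85035.267.
Sum = 180623.22.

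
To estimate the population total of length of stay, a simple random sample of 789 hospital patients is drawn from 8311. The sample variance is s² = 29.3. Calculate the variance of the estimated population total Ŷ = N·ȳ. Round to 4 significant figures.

Var(Ŷ) = N²·Var(ȳ) = N²·(1 − n/N)·s²/n.
f = 789/8311 = 0.09493442; Var(ȳ) = 0.90506558·29.3/789 = 0.033610167.
Var(Ŷ) = 8311² · 0.033610167 = 2.3215457 × 10^6.

2.322 × 10^6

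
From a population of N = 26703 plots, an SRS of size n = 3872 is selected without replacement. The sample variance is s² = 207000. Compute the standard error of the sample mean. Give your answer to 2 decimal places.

Under SRS without replacement, Var(ȳ) = (1 − f)·s²/n with f = n/N = 3872/26703 = 0.14500243.
Var(ȳ) = (1 − 0.14500243)·207000/3872 = 0.85499757·53.460744 = 45.708806.
SE(ȳ) = √(45.708806) = 6.76.

6.76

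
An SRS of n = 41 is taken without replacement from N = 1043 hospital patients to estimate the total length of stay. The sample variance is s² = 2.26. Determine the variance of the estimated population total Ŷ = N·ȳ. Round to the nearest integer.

57607

Var(Ŷ) = N²·Var(ȳ) = N²·(1 − n/N)·s²/n.
f = 41/1043 = 0.03930968; Var(ȳ) = 0.96069032·2.26/41 = 0.052955125.
Var(Ŷ) = 1043² · 0.052955125 = 57607.18.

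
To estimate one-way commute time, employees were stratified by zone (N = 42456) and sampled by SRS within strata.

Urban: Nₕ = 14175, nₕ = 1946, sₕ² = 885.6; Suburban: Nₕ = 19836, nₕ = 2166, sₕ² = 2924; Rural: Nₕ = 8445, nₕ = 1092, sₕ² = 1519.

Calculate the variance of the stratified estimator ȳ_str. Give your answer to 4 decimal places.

Var(ȳ_str) = Σₕ Wₕ²(1 − fₕ)sₕ²/nₕ with Wₕ = Nₕ/N, N = 42456.
Urban: Wₕ = 0.33387507; term = 0.33387507²·(1 − 0.13728395)·885.6/1946 = 0.043765373.
Suburban: Wₕ = 0.46721311; term = 0.46721311²·(1 − 0.10919540)·2924/2166 = 0.26250127.
Rural: Wₕ = 0.19891181; term = 0.19891181²·(1 − 0.12930728)·1519/1092 = 0.047920485.
Sum = 0.35418713.

0.3542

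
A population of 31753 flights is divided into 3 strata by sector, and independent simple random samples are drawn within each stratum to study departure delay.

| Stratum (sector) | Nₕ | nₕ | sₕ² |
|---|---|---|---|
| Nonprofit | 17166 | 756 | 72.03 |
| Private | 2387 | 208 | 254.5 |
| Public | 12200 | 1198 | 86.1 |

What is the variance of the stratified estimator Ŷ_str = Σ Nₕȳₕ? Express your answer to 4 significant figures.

Var(Ŷ_str) = Σₕ Nₕ²(1 − fₕ)sₕ²/nₕ.
Nonprofit: 17166²·(1 − 756/17166)·72.03/756 = 2.6839184 × 10^7.
Private: 2387²·(1 − 208/2387)·254.5/208 = 6.3640576 × 10^6.
Public: 12200²·(1 − 1198/12200)·86.1/1198 = 9.6466785 × 10^6.
Sum = 4.284992 × 10^7.

4.285 × 10^7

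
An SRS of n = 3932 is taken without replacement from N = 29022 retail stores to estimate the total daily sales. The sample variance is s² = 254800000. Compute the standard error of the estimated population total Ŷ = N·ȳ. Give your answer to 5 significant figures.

6.8692 × 10^6

Var(Ŷ) = N²·Var(ȳ) = N²·(1 − n/N)·s²/n.
f = 3932/29022 = 0.13548343; Var(ȳ) = 0.86451657·254800000/3932 = 56022.081.
Var(Ŷ) = 29022² · 56022.081 = 4.7186081 × 10^13.
SE(Ŷ) = √(4.7186081 × 10^13) = 6.8692 × 10^6.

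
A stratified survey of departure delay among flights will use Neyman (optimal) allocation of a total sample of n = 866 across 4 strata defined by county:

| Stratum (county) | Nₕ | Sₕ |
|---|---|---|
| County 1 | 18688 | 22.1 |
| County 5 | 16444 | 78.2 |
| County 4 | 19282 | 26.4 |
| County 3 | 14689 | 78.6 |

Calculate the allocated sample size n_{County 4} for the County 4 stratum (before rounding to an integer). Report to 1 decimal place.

Neyman allocation: nₕ = n·NₕSₕ / Σⱼ NⱼSⱼ.
Σ NⱼSⱼ = 18688·22.1 + 16444·78.2 + 19282·26.4 + 14689·78.6 = 3.3625258 × 10^6.
n_{County 4} = 866·19282·26.4 / (3.3625258 × 10^6) = 131.1.

131.1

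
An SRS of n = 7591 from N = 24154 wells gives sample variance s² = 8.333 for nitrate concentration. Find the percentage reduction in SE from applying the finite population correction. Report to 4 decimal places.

f = n/N = 7591/24154 = 0.31427507.
SE_no-fpc = √(s²/n) = 0.03313227; SE_fpc = √((1−f)s²/n) = 0.027436339.
Ratio = √(1−f) = 0.82808510. Reduction = 100·(1 − 0.82808510) = 17.1915%.

17.1915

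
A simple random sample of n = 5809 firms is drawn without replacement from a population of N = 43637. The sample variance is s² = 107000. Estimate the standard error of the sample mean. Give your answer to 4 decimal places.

Under SRS without replacement, Var(ȳ) = (1 − f)·s²/n with f = n/N = 5809/43637 = 0.13312098.
Var(ȳ) = (1 − 0.13312098)·107000/5809 = 0.86687902·18.419694 = 15.967646.
SE(ȳ) = √(15.967646) = 3.9960.

3.9960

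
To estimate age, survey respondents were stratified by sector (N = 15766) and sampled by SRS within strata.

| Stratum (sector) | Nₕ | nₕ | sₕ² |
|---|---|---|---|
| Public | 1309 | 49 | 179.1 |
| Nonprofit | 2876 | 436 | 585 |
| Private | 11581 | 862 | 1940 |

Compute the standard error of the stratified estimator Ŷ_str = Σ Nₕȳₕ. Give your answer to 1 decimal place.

Var(Ŷ_str) = Σₕ Nₕ²(1 − fₕ)sₕ²/nₕ.
Public: 1309²·(1 − 49/1309)·179.1/49 = 6.028506 × 10^6.
Nonprofit: 2876²·(1 − 436/2876)·585/436 = 9.4156018 × 10^6.
Private: 11581²·(1 − 862/11581)·1940/862 = 2.7937967 × 10^8.
Sum = 2.9482378 × 10^8.
SE = √(2.9482378 × 10^8) = 17170.4.

17170.4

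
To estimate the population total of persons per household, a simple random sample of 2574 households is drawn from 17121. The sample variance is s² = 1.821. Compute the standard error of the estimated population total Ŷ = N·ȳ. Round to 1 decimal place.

419.8

Var(Ŷ) = N²·Var(ȳ) = N²·(1 − n/N)·s²/n.
f = 2574/17121 = 0.15034169; Var(ȳ) = 0.84965831·1.821/2574 = 6.010986 × 10^-4.
Var(Ŷ) = 17121² · (6.010986 × 10^-4) = 176199.22.
SE(Ŷ) = √(176199.22) = 419.8.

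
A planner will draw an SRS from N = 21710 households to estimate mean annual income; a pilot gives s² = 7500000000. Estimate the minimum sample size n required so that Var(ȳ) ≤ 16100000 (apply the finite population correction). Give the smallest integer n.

457

Without fpc, n₀ = s²/D = 7500000000/16100000 = 465.8385.
With fpc, (1 − n/N)·s²/n ≤ D requires n ≥ n₀/(1 + n₀/N) = 465.8385/(1 + 465.8385/21710) = 456.0528.
Rounding up, n = 457.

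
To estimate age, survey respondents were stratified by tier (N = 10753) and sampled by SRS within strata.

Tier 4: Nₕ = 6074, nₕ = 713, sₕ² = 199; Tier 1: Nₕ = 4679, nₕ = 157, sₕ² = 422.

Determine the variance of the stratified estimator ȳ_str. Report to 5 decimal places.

Var(ȳ_str) = Σₕ Wₕ²(1 − fₕ)sₕ²/nₕ with Wₕ = Nₕ/N, N = 10753.
Tier 4: Wₕ = 0.56486562; term = 0.56486562²·(1 − 0.11738558)·199/713 = 0.078600417.
Tier 1: Wₕ = 0.43513438; term = 0.43513438²·(1 − 0.03355418)·422/157 = 0.49185502.
Sum = 0.57045544.

0.57046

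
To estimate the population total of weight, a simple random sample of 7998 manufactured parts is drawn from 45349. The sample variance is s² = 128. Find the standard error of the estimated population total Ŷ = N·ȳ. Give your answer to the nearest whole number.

5207

Var(Ŷ) = N²·Var(ȳ) = N²·(1 − n/N)·s²/n.
f = 7998/45349 = 0.17636552; Var(ȳ) = 0.82363448·128/7998 = 0.013181447.
Var(Ŷ) = 45349² · 0.013181447 = 2.7108065 × 10^7.
SE(Ŷ) = √(2.7108065 × 10^7) = 5207.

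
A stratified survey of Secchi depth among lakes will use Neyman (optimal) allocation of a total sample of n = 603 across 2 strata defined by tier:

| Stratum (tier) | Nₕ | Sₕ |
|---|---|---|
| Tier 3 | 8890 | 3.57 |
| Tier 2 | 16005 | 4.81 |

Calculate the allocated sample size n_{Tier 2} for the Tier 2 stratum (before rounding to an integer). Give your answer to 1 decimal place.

Neyman allocation: nₕ = n·NₕSₕ / Σⱼ NⱼSⱼ.
Σ NⱼSⱼ = 8890·3.57 + 16005·4.81 = 108721.35.
n_{Tier 2} = 603·16005·4.81 / 108721.35 = 427.0.

427.0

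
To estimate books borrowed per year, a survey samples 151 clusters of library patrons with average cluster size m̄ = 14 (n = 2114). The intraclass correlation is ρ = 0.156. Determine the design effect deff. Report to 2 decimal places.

3.03

deff = 1 + (14 − 1)·0.156 = 1 + 2.028 = 3.028.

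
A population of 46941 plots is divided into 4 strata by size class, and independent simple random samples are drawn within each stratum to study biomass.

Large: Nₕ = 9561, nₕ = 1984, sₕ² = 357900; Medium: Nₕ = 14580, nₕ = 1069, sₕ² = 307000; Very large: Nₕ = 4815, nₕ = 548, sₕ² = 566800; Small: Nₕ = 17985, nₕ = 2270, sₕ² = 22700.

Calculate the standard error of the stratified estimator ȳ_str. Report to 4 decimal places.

6.5217

Var(ȳ_str) = Σₕ Wₕ²(1 − fₕ)sₕ²/nₕ with Wₕ = Nₕ/N, N = 46941.
Large: Wₕ = 0.20368122; term = 0.20368122²·(1 − 0.20750967)·357900/1984 = 5.9308366.
Medium: Wₕ = 0.31060267; term = 0.31060267²·(1 − 0.07331962)·307000/1069 = 25.674442.
Very large: Wₕ = 0.10257557; term = 0.10257557²·(1 − 0.11381101)·566800/548 = 9.6441408.
Small: Wₕ = 0.38314054; term = 0.38314054²·(1 − 0.12621629)·22700/2270 = 1.2826854.
Sum = 42.532105.
SE = √(42.532105) = 6.5217.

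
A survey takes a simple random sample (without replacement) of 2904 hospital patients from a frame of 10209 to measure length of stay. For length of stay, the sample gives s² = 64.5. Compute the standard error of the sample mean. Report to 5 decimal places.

0.12607

Under SRS without replacement, Var(ȳ) = (1 − f)·s²/n with f = n/N = 2904/10209 = 0.28445489.
Var(ȳ) = (1 − 0.28445489)·64.5/2904 = 0.71554511·0.022210744 = 0.015892789.
SE(ȳ) = √(0.015892789) = 0.12607.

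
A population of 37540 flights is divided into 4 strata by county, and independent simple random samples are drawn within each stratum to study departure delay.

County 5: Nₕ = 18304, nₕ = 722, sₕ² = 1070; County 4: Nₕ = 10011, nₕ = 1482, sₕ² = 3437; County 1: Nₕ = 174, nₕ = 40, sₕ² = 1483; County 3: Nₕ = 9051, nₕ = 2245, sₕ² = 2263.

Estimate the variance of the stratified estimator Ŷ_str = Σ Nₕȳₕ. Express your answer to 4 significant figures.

7.379 × 10^8

Var(Ŷ_str) = Σₕ Nₕ²(1 − fₕ)sₕ²/nₕ.
County 5: 18304²·(1 − 722/18304)·1070/722 = 4.7693683 × 10^8.
County 4: 10011²·(1 − 1482/10011)·3437/1482 = 1.9801902 × 10^8.
County 1: 174²·(1 − 40/174)·1483/40 = 864440.7.
County 3: 9051²·(1 − 2245/9051)·2263/2245 = 6.2095012 × 10^7.
Sum = 7.379153 × 10^8.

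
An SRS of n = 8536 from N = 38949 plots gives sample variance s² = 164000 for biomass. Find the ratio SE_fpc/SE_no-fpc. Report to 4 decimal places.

f = n/N = 8536/38949 = 0.21915839.
SE_no-fpc = √(s²/n) = 4.3832347; SE_fpc = √((1−f)s²/n) = 3.8732559.
Ratio = √(1−f) = 0.88365243.

0.8837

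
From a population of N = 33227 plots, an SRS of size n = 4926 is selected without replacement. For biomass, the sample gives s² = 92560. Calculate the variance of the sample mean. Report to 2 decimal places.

16.00

Under SRS without replacement, Var(ȳ) = (1 − f)·s²/n with f = n/N = 4926/33227 = 0.14825293.
Var(ȳ) = (1 − 0.14825293)·92560/4926 = 0.85174707·18.790093 = 16.004407.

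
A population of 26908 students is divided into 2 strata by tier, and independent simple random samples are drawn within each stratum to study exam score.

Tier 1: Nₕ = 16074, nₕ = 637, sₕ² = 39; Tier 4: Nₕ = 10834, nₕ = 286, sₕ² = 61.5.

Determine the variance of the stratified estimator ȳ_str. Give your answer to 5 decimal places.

Var(ȳ_str) = Σₕ Wₕ²(1 − fₕ)sₕ²/nₕ with Wₕ = Nₕ/N, N = 26908.
Tier 1: Wₕ = 0.59736881; term = 0.59736881²·(1 − 0.03962921)·39/637 = 0.020982112.
Tier 4: Wₕ = 0.40263119; term = 0.40263119²·(1 − 0.02639838)·61.5/286 = 0.033939481.
Sum = 0.054921593.

0.05492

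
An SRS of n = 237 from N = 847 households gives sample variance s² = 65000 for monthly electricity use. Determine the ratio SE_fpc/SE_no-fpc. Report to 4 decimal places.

0.8486

f = n/N = 237/847 = 0.27981110.
SE_no-fpc = √(s²/n) = 16.560845; SE_fpc = √((1−f)s²/n) = 14.054187.
Ratio = √(1−f) = 0.84863944.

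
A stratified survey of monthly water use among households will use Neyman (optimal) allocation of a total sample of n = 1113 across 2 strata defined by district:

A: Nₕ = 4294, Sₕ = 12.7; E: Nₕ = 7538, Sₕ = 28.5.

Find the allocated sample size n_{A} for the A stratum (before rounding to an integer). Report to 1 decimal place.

225.3

Neyman allocation: nₕ = n·NₕSₕ / Σⱼ NⱼSⱼ.
Σ NⱼSⱼ = 4294·12.7 + 7538·28.5 = 269366.8.
n_{A} = 1113·4294·12.7 / 269366.8 = 225.3.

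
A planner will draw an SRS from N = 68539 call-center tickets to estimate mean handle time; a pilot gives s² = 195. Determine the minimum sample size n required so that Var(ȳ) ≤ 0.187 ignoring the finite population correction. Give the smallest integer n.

Without fpc, n₀ = s²/D = 195/0.187 = 1042.7807.
Rounding up, n = 1043.

1043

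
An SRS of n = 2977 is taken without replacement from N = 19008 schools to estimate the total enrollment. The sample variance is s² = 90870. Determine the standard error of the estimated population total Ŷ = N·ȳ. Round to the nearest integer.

96443

Var(Ŷ) = N²·Var(ȳ) = N²·(1 − n/N)·s²/n.
f = 2977/19008 = 0.15661827; Var(ȳ) = 0.84338173·90870/2977 = 25.743399.
Var(Ŷ) = 19008² · 25.743399 = 9.3011947 × 10^9.
SE(Ŷ) = √(9.3011947 × 10^9) = 96443.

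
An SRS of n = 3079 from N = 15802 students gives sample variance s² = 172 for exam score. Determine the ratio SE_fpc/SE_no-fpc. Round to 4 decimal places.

0.8973

f = n/N = 3079/15802 = 0.19484875.
SE_no-fpc = √(s²/n) = 0.23635205; SE_fpc = √((1−f)s²/n) = 0.21207922.
Ratio = √(1−f) = 0.89730220.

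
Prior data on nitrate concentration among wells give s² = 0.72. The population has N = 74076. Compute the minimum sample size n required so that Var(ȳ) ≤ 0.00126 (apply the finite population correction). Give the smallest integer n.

Without fpc, n₀ = s²/D = 0.72/0.00126 = 571.4286.
With fpc, (1 − n/N)·s²/n ≤ D requires n ≥ n₀/(1 + n₀/N) = 571.4286/(1 + 571.4286/74076) = 567.0543.
Rounding up, n = 568.

568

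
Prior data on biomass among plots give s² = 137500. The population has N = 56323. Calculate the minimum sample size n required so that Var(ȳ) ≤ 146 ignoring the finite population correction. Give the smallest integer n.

Without fpc, n₀ = s²/D = 137500/146 = 941.7808.
Rounding up, n = 942.

942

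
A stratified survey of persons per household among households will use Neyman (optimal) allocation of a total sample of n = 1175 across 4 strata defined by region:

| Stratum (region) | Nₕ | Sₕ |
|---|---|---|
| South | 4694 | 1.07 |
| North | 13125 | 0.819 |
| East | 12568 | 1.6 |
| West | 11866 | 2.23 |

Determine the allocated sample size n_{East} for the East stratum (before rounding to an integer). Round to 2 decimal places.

379.00

Neyman allocation: nₕ = n·NₕSₕ / Σⱼ NⱼSⱼ.
Σ NⱼSⱼ = 4694·1.07 + 13125·0.819 + 12568·1.6 + 11866·2.23 = 62341.935.
n_{East} = 1175·12568·1.6 / 62341.935 = 379.00.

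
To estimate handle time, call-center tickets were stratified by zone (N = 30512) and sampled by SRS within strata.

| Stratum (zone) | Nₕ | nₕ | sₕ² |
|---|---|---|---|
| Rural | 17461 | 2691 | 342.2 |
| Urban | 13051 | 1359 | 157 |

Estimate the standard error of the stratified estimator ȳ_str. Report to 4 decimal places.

Var(ȳ_str) = Σₕ Wₕ²(1 − fₕ)sₕ²/nₕ with Wₕ = Nₕ/N, N = 30512.
Rural: Wₕ = 0.57226665; term = 0.57226665²·(1 − 0.15411488)·342.2/2691 = 0.035226911.
Urban: Wₕ = 0.42773335; term = 0.42773335²·(1 − 0.10412995)·157/1359 = 0.018935267.
Sum = 0.054162178.
SE = √(0.054162178) = 0.2327.

0.2327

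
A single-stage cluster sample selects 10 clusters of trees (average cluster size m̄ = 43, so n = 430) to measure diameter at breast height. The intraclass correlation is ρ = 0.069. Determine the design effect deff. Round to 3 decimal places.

3.898

deff = 1 + (43 − 1)·0.069 = 1 + 2.898 = 3.898.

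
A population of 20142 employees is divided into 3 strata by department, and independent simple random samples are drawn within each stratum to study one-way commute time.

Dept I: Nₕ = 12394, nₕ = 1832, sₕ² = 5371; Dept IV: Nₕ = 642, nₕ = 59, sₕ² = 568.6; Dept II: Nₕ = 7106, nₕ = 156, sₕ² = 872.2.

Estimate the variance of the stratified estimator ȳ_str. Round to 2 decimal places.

1.64

Var(ȳ_str) = Σₕ Wₕ²(1 − fₕ)sₕ²/nₕ with Wₕ = Nₕ/N, N = 20142.
Dept I: Wₕ = 0.61533115; term = 0.61533115²·(1 − 0.14781346)·5371/1832 = 0.94598044.
Dept IV: Wₕ = 0.03187370; term = 0.03187370²·(1 − 0.09190031)·568.6/59 = 0.0088910539.
Dept II: Wₕ = 0.35279515; term = 0.35279515²·(1 − 0.02195328)·872.2/156 = 0.68060684.
Sum = 1.6354783.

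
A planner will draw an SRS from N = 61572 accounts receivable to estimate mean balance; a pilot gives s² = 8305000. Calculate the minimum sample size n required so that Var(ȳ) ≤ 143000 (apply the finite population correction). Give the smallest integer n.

Without fpc, n₀ = s²/D = 8305000/143000 = 58.0769.
With fpc, (1 − n/N)·s²/n ≤ D requires n ≥ n₀/(1 + n₀/N) = 58.0769/(1 + 58.0769/61572) = 58.0222.
Rounding up, n = 59.

59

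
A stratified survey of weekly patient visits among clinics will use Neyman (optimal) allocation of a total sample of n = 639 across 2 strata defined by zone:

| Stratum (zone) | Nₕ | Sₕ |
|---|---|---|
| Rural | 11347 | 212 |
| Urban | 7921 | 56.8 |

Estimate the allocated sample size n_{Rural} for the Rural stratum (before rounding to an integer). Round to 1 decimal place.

Neyman allocation: nₕ = n·NₕSₕ / Σⱼ NⱼSⱼ.
Σ NⱼSⱼ = 11347·212 + 7921·56.8 = 2.8554768 × 10^6.
n_{Rural} = 639·11347·212 / (2.8554768 × 10^6) = 538.3.

538.3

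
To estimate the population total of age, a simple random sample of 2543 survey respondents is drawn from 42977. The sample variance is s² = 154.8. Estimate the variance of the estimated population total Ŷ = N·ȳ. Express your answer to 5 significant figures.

1.0578 × 10^8

Var(Ŷ) = N²·Var(ȳ) = N²·(1 − n/N)·s²/n.
f = 2543/42977 = 0.05917118; Var(ȳ) = 0.94082882·154.8/2543 = 0.057271058.
Var(Ŷ) = 42977² · 0.057271058 = 1.0578093 × 10^8.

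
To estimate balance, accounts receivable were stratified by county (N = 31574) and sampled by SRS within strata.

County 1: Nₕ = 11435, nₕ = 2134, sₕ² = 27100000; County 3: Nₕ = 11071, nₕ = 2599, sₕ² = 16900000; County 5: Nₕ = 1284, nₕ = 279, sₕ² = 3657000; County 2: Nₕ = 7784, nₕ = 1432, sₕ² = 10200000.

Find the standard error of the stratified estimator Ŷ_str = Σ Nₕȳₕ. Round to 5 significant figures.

Var(Ŷ_str) = Σₕ Nₕ²(1 − fₕ)sₕ²/nₕ.
County 1: 11435²·(1 − 2134/11435)·27100000/2134 = 1.3506434 × 10^12.
County 3: 11071²·(1 − 2599/11071)·16900000/2599 = 6.098924 × 10^11.
County 5: 1284²·(1 − 279/1284)·3657000/279 = 1.6914215 × 10^10.
County 2: 7784²·(1 − 1432/7784)·10200000/1432 = 3.5218469 × 10^11.
Sum = 2.3296347 × 10^12.
SE = √(2.3296347 × 10^12) = 1.5263 × 10^6.

1.5263 × 10^6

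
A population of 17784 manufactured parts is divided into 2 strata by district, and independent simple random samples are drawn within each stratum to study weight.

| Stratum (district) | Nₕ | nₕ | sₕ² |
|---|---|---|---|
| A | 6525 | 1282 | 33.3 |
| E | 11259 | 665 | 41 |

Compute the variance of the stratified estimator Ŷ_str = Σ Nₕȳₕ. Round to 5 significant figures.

8.2426 × 10^6

Var(Ŷ_str) = Σₕ Nₕ²(1 − fₕ)sₕ²/nₕ.
A: 6525²·(1 − 1282/6525)·33.3/1282 = 888621.02.
E: 11259²·(1 − 665/11259)·41/665 = 7.3539725 × 10^6.
Sum = 8.2425935 × 10^6.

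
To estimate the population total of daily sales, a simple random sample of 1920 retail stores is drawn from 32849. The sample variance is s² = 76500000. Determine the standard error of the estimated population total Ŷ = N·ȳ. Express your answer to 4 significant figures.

6.362 × 10^6

Var(Ŷ) = N²·Var(ȳ) = N²·(1 − n/N)·s²/n.
f = 1920/32849 = 0.05844927; Var(ȳ) = 0.94155073·76500000/1920 = 37514.912.
Var(Ŷ) = 32849² · 37514.912 = 4.0480721 × 10^13.
SE(Ŷ) = √(4.0480721 × 10^13) = 6.362 × 10^6.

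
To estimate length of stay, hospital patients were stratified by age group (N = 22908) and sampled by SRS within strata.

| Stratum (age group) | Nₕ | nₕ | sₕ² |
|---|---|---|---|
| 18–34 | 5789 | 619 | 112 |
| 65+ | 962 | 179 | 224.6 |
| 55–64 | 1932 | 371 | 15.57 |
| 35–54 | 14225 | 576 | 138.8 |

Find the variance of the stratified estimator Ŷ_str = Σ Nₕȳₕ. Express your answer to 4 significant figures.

5.327 × 10^7

Var(Ŷ_str) = Σₕ Nₕ²(1 − fₕ)sₕ²/nₕ.
18–34: 5789²·(1 − 619/5789)·112/619 = 5.4152868 × 10^6.
65+: 962²·(1 − 179/962)·224.6/179 = 945134.37.
55–64: 1932²·(1 − 371/1932)·15.57/371 = 126568.24.
35–54: 14225²·(1 − 576/14225)·138.8/576 = 4.678645 × 10^7.
Sum = 5.3273439 × 10^7.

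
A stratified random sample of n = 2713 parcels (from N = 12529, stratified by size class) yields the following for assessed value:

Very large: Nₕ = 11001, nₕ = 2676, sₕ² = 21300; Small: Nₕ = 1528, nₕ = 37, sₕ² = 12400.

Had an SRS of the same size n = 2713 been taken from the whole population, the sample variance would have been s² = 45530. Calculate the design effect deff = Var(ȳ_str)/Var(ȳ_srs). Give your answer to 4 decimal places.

0.7231

Var(ȳ_str) = Σ Wₕ²(1−fₕ)sₕ²/nₕ with Wₕ = Nₕ/12529:
  Very large: (11001/12529)²·(1−2676/11001)·21300/2676 = 4.6438382
  Small: (1528/12529)²·(1−37/1528)·12400/37 = 4.8639392
  → Var(ȳ_str) = 9.5077774.
Var(ȳ_srs) = (1 − 2713/12529)·45530/2713 = 13.148191.
deff = 9.5077774 / 13.148191 = 0.7231.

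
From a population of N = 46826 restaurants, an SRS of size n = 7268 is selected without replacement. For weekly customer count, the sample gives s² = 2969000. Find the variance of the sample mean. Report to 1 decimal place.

Under SRS without replacement, Var(ȳ) = (1 − f)·s²/n with f = n/N = 7268/46826 = 0.15521292.
Var(ȳ) = (1 − 0.15521292)·2969000/7268 = 0.84478708·408.50303 = 345.09808.

345.1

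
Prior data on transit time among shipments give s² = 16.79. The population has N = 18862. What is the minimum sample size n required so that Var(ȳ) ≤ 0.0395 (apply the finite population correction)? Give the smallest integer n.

416

Without fpc, n₀ = s²/D = 16.79/0.0395 = 425.0633.
With fpc, (1 − n/N)·s²/n ≤ D requires n ≥ n₀/(1 + n₀/N) = 425.0633/(1 + 425.0633/18862) = 415.6954.
Rounding up, n = 416.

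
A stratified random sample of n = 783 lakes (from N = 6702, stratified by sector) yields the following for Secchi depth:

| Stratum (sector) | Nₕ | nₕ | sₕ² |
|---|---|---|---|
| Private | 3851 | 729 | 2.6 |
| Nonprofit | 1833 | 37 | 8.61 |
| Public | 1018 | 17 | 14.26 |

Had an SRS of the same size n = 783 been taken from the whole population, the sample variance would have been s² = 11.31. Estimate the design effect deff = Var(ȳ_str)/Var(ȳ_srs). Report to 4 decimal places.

2.9035

Var(ȳ_str) = Σ Wₕ²(1−fₕ)sₕ²/nₕ with Wₕ = Nₕ/6702:
  Private: (3851/6702)²·(1−729/3851)·2.6/729 = 9.5464827 × 10^-4
  Nonprofit: (1833/6702)²·(1−37/1833)·8.61/37 = 0.017055379
  Public: (1018/6702)²·(1−17/1018)·14.26/17 = 0.019030211
  → Var(ȳ_str) = 0.037040238.
Var(ȳ_srs) = (1 − 783/6702)·11.31/783 = 0.012756888.
deff = 0.037040238 / 0.012756888 = 2.9035.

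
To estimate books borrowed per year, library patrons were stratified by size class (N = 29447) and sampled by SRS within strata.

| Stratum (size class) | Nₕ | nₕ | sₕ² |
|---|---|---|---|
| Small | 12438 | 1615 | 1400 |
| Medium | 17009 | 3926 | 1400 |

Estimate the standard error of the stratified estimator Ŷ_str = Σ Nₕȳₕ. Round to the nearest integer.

Var(Ŷ_str) = Σₕ Nₕ²(1 − fₕ)sₕ²/nₕ.
Small: 12438²·(1 − 1615/12438)·1400/1615 = 1.166954 × 10^8.
Medium: 17009²·(1 − 3926/17009)·1400/3926 = 7.9353094 × 10^7.
Sum = 1.9604849 × 10^8.
SE = √(1.9604849 × 10^8) = 14002.

14002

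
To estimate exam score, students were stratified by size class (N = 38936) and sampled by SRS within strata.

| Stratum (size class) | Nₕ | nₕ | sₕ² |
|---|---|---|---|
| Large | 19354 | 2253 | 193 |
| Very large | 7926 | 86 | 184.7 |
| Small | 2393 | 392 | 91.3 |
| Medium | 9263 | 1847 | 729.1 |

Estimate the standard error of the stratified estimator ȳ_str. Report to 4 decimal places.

0.3541

Var(ȳ_str) = Σₕ Wₕ²(1 − fₕ)sₕ²/nₕ with Wₕ = Nₕ/N, N = 38936.
Large: Wₕ = 0.49707212; term = 0.49707212²·(1 − 0.11641004)·193/2253 = 0.018701898.
Very large: Wₕ = 0.20356482; term = 0.20356482²·(1 − 0.01085037)·184.7/86 = 0.088031055.
Small: Wₕ = 0.06145983; term = 0.06145983²·(1 − 0.16381112)·91.3/392 = 7.35651 × 10^-4.
Medium: Wₕ = 0.23790323; term = 0.23790323²·(1 − 0.19939544)·729.1/1847 = 0.017887058.
Sum = 0.12535566.
SE = √(0.12535566) = 0.3541.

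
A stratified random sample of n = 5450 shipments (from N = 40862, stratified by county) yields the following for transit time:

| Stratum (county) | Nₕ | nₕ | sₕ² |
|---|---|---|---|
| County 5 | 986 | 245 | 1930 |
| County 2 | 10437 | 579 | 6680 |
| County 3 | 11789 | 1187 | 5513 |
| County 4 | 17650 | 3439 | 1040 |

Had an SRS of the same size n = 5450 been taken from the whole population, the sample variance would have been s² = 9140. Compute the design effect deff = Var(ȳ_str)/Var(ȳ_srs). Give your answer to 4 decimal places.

Var(ȳ_str) = Σ Wₕ²(1−fₕ)sₕ²/nₕ with Wₕ = Nₕ/40862:
  County 5: (986/40862)²·(1−245/986)·1930/245 = 0.0034470462
  County 2: (10437/40862)²·(1−579/10437)·6680/579 = 0.71092397
  County 3: (11789/40862)²·(1−1187/11789)·5513/1187 = 0.34766647
  County 4: (17650/40862)²·(1−3439/17650)·1040/3439 = 0.045428801
  → Var(ȳ_str) = 1.1074663.
Var(ȳ_srs) = (1 − 5450/40862)·9140/5450 = 1.4533845.
deff = 1.1074663 / 1.4533845 = 0.7620.

0.7620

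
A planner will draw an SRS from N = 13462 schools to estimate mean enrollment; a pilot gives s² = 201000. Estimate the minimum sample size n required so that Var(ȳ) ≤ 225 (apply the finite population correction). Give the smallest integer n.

Without fpc, n₀ = s²/D = 201000/225 = 893.3333.
With fpc, (1 − n/N)·s²/n ≤ D requires n ≥ n₀/(1 + n₀/N) = 893.3333/(1 + 893.3333/13462) = 837.7411.
Rounding up, n = 838.

838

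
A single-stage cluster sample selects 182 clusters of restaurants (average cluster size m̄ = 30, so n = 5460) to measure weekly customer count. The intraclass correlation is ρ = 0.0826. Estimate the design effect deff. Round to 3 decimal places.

3.395

deff = 1 + (30 − 1)·0.0826 = 1 + 2.3954 = 3.3954.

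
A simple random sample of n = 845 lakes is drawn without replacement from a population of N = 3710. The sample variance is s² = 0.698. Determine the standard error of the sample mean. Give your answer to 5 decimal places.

0.02526

Under SRS without replacement, Var(ȳ) = (1 − f)·s²/n with f = n/N = 845/3710 = 0.22776280.
Var(ȳ) = (1 − 0.22776280)·0.698/845 = 0.77223720·8.260355 × 10^-4 = 6.3789534 × 10^-4.
SE(ȳ) = √(6.3789534 × 10^-4) = 0.02526.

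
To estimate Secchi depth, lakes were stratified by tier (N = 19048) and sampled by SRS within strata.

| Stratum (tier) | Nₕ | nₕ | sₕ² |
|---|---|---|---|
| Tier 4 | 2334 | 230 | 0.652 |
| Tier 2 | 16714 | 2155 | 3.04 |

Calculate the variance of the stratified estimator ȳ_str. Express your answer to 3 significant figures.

Var(ȳ_str) = Σₕ Wₕ²(1 − fₕ)sₕ²/nₕ with Wₕ = Nₕ/N, N = 19048.
Tier 4: Wₕ = 0.12253255; term = 0.12253255²·(1 − 0.09854327)·0.652/230 = 3.836786 × 10^-5.
Tier 2: Wₕ = 0.87746745; term = 0.87746745²·(1 − 0.12893383)·3.04/2155 = 9.4610533 × 10^-4.
Sum = 9.8447319 × 10^-4.

9.84 × 10^-4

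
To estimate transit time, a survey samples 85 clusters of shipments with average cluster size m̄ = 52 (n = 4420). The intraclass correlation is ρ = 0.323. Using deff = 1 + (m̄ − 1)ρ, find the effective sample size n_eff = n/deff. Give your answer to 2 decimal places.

252.96

deff = 1 + (52 − 1)·0.323 = 1 + 16.473 = 17.473.
n_eff = 4420 / 17.473 = 252.96.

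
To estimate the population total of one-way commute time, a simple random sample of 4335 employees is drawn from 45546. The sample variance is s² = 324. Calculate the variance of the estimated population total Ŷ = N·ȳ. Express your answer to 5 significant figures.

1.4029 × 10^8

Var(Ŷ) = N²·Var(ȳ) = N²·(1 − n/N)·s²/n.
f = 4335/45546 = 0.09517850; Var(ȳ) = 0.90482150·324/4335 = 0.067626797.
Var(Ŷ) = 45546² · 0.067626797 = 1.4028761 × 10^8.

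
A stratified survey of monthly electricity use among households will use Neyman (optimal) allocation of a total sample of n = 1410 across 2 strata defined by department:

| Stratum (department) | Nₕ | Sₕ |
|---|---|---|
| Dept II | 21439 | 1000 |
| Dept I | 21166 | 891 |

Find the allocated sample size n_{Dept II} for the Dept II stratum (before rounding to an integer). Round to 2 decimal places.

Neyman allocation: nₕ = n·NₕSₕ / Σⱼ NⱼSⱼ.
Σ NⱼSⱼ = 21439·1000 + 21166·891 = 4.0297906 × 10^7.
n_{Dept II} = 1410·21439·1000 / (4.0297906 × 10^7) = 750.14.

750.14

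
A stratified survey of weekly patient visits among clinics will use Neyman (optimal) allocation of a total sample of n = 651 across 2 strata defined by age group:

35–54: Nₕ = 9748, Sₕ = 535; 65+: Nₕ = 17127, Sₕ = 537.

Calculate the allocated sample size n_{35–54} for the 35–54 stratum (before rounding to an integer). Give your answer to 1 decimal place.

Neyman allocation: nₕ = n·NₕSₕ / Σⱼ NⱼSⱼ.
Σ NⱼSⱼ = 9748·535 + 17127·537 = 1.4412379 × 10^7.
n_{35–54} = 651·9748·535 / (1.4412379 × 10^7) = 235.6.

235.6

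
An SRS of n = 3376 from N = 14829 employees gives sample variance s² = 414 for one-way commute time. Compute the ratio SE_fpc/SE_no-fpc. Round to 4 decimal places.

0.8788

f = n/N = 3376/14829 = 0.22766201.
SE_no-fpc = √(s²/n) = 0.35018614; SE_fpc = √((1−f)s²/n) = 0.30775325.
Ratio = √(1−f) = 0.87882762.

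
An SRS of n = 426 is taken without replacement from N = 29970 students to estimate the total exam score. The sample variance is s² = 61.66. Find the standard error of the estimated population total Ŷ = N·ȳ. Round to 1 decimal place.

Var(Ŷ) = N²·Var(ȳ) = N²·(1 − n/N)·s²/n.
f = 426/29970 = 0.01421421; Var(ȳ) = 0.98578579·61.66/426 = 0.14268439.
Var(Ŷ) = 29970² · 0.14268439 = 1.2815925 × 10^8.
SE(Ŷ) = √(1.2815925 × 10^8) = 11320.7.

11320.7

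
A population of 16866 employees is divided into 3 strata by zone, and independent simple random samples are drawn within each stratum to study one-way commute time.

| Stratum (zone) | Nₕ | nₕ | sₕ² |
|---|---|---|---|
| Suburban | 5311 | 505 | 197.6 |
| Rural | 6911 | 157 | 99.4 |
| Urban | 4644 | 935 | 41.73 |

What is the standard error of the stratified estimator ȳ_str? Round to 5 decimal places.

Var(ȳ_str) = Σₕ Wₕ²(1 − fₕ)sₕ²/nₕ with Wₕ = Nₕ/N, N = 16866.
Suburban: Wₕ = 0.31489387; term = 0.31489387²·(1 − 0.09508567)·197.6/505 = 0.035110049.
Rural: Wₕ = 0.40975928; term = 0.40975928²·(1 − 0.02271741)·99.4/157 = 0.10388779.
Urban: Wₕ = 0.27534685; term = 0.27534685²·(1 − 0.20133506)·41.73/935 = 0.0027024746.
Sum = 0.14170031.
SE = √(0.14170031) = 0.37643.

0.37643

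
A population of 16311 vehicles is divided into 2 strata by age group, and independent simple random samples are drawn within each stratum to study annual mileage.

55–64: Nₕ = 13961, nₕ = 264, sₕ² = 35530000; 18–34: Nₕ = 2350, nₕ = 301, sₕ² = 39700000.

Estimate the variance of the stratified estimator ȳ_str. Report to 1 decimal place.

99119.5

Var(ȳ_str) = Σₕ Wₕ²(1 − fₕ)sₕ²/nₕ with Wₕ = Nₕ/N, N = 16311.
55–64: Wₕ = 0.85592545; term = 0.85592545²·(1 − 0.01890982)·35530000/264 = 96732.428.
18–34: Wₕ = 0.14407455; term = 0.14407455²·(1 − 0.12808511)·39700000/301 = 2387.1112.
Sum = 99119.539.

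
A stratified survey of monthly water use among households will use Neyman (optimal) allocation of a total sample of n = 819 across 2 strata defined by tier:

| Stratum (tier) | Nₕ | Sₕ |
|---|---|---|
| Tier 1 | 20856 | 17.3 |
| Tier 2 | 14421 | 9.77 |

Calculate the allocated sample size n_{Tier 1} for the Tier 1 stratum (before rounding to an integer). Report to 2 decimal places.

589.00

Neyman allocation: nₕ = n·NₕSₕ / Σⱼ NⱼSⱼ.
Σ NⱼSⱼ = 20856·17.3 + 14421·9.77 = 501701.97.
n_{Tier 1} = 819·20856·17.3 / 501701.97 = 589.00.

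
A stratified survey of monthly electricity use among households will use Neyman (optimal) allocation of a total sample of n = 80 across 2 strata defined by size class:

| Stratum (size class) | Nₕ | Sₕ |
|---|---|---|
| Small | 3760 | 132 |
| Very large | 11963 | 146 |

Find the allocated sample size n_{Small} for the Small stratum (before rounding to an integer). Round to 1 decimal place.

Neyman allocation: nₕ = n·NₕSₕ / Σⱼ NⱼSⱼ.
Σ NⱼSⱼ = 3760·132 + 11963·146 = 2.242918 × 10^6.
n_{Small} = 80·3760·132 / (2.242918 × 10^6) = 17.7.

17.7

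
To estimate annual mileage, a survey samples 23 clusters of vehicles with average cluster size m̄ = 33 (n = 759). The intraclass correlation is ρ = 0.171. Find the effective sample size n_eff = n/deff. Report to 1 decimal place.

deff = 1 + (33 − 1)·0.171 = 1 + 5.472 = 6.472.
n_eff = 759 / 6.472 = 117.3.

117.3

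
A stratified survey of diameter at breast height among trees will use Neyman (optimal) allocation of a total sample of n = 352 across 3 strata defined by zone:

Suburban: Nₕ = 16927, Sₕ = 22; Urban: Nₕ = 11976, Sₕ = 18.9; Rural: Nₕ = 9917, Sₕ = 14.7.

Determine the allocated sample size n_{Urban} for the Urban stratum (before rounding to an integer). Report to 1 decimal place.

Neyman allocation: nₕ = n·NₕSₕ / Σⱼ NⱼSⱼ.
Σ NⱼSⱼ = 16927·22 + 11976·18.9 + 9917·14.7 = 744520.3.
n_{Urban} = 352·11976·18.9 / 744520.3 = 107.0.

107.0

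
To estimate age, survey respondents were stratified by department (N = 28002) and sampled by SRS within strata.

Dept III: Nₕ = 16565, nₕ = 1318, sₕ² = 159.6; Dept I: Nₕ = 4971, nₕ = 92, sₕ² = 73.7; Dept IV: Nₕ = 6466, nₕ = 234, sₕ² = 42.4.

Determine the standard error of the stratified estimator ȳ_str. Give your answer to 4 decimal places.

0.2704

Var(ȳ_str) = Σₕ Wₕ²(1 − fₕ)sₕ²/nₕ with Wₕ = Nₕ/N, N = 28002.
Dept III: Wₕ = 0.59156489; term = 0.59156489²·(1 − 0.07956535)·159.6/1318 = 0.039004545.
Dept I: Wₕ = 0.17752303; term = 0.17752303²·(1 − 0.01850734)·73.7/92 = 0.024778564.
Dept IV: Wₕ = 0.23091208; term = 0.23091208²·(1 − 0.03618930)·42.4/234 = 0.0093118301.
Sum = 0.073094939.
SE = √(0.073094939) = 0.2704.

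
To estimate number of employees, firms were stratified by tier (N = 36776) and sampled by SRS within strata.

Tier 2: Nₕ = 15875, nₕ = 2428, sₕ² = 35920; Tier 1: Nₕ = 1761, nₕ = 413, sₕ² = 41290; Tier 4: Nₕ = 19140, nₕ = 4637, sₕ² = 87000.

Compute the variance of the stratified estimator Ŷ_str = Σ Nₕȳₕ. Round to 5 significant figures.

Var(Ŷ_str) = Σₕ Nₕ²(1 − fₕ)sₕ²/nₕ.
Tier 2: 15875²·(1 − 2428/15875)·35920/2428 = 3.1581066 × 10^9.
Tier 1: 1761²·(1 − 413/1761)·41290/413 = 2.3732532 × 10^8.
Tier 4: 19140²·(1 − 4637/19140)·87000/4637 = 5.2081315 × 10^9.
Sum = 8.6035634 × 10^9.

8.6036 × 10^9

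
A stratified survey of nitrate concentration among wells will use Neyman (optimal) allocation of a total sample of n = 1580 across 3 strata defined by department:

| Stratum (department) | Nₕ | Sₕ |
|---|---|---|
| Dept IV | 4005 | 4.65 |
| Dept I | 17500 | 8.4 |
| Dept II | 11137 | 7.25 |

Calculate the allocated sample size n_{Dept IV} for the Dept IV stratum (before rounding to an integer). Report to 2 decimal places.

Neyman allocation: nₕ = n·NₕSₕ / Σⱼ NⱼSⱼ.
Σ NⱼSⱼ = 4005·4.65 + 17500·8.4 + 11137·7.25 = 246366.5.
n_{Dept IV} = 1580·4005·4.65 / 246366.5 = 119.43.

119.43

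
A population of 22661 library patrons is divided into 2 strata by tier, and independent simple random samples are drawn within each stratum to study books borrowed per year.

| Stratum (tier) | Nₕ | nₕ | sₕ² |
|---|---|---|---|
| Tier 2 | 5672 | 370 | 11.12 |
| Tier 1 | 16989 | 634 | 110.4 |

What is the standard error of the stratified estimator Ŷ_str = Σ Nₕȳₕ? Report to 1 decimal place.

7020.5

Var(Ŷ_str) = Σₕ Nₕ²(1 − fₕ)sₕ²/nₕ.
Tier 2: 5672²·(1 − 370/5672)·11.12/370 = 903813.88.
Tier 1: 16989²·(1 − 634/16989)·110.4/634 = 4.83836 × 10^7.
Sum = 4.9287414 × 10^7.
SE = √(4.9287414 × 10^7) = 7020.5.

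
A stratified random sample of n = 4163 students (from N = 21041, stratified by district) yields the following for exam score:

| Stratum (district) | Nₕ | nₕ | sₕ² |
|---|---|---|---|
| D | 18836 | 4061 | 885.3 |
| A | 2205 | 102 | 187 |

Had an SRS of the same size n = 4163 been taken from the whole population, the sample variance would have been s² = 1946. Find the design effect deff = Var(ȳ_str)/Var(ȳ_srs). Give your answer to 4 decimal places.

0.4167

Var(ȳ_str) = Σ Wₕ²(1−fₕ)sₕ²/nₕ with Wₕ = Nₕ/21041:
  D: (18836/21041)²·(1−4061/18836)·885.3/4061 = 0.13703796
  A: (2205/21041)²·(1−102/2205)·187/102 = 0.019202446
  → Var(ȳ_str) = 0.15624041.
Var(ȳ_srs) = (1 − 4163/21041)·1946/4163 = 0.37496526.
deff = 0.15624041 / 0.37496526 = 0.4167.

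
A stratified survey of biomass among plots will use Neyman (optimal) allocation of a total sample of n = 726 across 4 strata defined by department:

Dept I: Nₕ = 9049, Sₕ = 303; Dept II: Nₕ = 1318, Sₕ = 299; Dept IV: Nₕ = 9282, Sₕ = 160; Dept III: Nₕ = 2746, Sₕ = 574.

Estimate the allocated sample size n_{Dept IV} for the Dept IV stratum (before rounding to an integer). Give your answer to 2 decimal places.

173.98

Neyman allocation: nₕ = n·NₕSₕ / Σⱼ NⱼSⱼ.
Σ NⱼSⱼ = 9049·303 + 1318·299 + 9282·160 + 2746·574 = 6.197253 × 10^6.
n_{Dept IV} = 726·9282·160 / (6.197253 × 10^6) = 173.98.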